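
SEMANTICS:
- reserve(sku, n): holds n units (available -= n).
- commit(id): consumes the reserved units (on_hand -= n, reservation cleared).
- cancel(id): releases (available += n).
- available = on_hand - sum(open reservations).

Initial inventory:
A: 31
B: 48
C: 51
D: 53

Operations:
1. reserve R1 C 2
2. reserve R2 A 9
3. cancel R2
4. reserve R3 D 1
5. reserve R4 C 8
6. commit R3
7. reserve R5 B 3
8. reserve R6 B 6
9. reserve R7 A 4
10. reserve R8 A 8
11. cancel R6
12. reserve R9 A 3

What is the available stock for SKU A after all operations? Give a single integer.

Step 1: reserve R1 C 2 -> on_hand[A=31 B=48 C=51 D=53] avail[A=31 B=48 C=49 D=53] open={R1}
Step 2: reserve R2 A 9 -> on_hand[A=31 B=48 C=51 D=53] avail[A=22 B=48 C=49 D=53] open={R1,R2}
Step 3: cancel R2 -> on_hand[A=31 B=48 C=51 D=53] avail[A=31 B=48 C=49 D=53] open={R1}
Step 4: reserve R3 D 1 -> on_hand[A=31 B=48 C=51 D=53] avail[A=31 B=48 C=49 D=52] open={R1,R3}
Step 5: reserve R4 C 8 -> on_hand[A=31 B=48 C=51 D=53] avail[A=31 B=48 C=41 D=52] open={R1,R3,R4}
Step 6: commit R3 -> on_hand[A=31 B=48 C=51 D=52] avail[A=31 B=48 C=41 D=52] open={R1,R4}
Step 7: reserve R5 B 3 -> on_hand[A=31 B=48 C=51 D=52] avail[A=31 B=45 C=41 D=52] open={R1,R4,R5}
Step 8: reserve R6 B 6 -> on_hand[A=31 B=48 C=51 D=52] avail[A=31 B=39 C=41 D=52] open={R1,R4,R5,R6}
Step 9: reserve R7 A 4 -> on_hand[A=31 B=48 C=51 D=52] avail[A=27 B=39 C=41 D=52] open={R1,R4,R5,R6,R7}
Step 10: reserve R8 A 8 -> on_hand[A=31 B=48 C=51 D=52] avail[A=19 B=39 C=41 D=52] open={R1,R4,R5,R6,R7,R8}
Step 11: cancel R6 -> on_hand[A=31 B=48 C=51 D=52] avail[A=19 B=45 C=41 D=52] open={R1,R4,R5,R7,R8}
Step 12: reserve R9 A 3 -> on_hand[A=31 B=48 C=51 D=52] avail[A=16 B=45 C=41 D=52] open={R1,R4,R5,R7,R8,R9}
Final available[A] = 16

Answer: 16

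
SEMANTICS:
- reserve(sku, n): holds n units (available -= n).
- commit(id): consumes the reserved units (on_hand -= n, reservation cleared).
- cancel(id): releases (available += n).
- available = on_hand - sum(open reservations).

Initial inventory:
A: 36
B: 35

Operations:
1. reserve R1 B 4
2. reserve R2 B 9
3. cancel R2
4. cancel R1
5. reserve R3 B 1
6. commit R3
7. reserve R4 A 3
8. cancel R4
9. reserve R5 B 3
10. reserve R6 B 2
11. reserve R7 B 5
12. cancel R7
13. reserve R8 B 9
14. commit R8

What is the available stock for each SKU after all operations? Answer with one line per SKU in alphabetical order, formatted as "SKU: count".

Step 1: reserve R1 B 4 -> on_hand[A=36 B=35] avail[A=36 B=31] open={R1}
Step 2: reserve R2 B 9 -> on_hand[A=36 B=35] avail[A=36 B=22] open={R1,R2}
Step 3: cancel R2 -> on_hand[A=36 B=35] avail[A=36 B=31] open={R1}
Step 4: cancel R1 -> on_hand[A=36 B=35] avail[A=36 B=35] open={}
Step 5: reserve R3 B 1 -> on_hand[A=36 B=35] avail[A=36 B=34] open={R3}
Step 6: commit R3 -> on_hand[A=36 B=34] avail[A=36 B=34] open={}
Step 7: reserve R4 A 3 -> on_hand[A=36 B=34] avail[A=33 B=34] open={R4}
Step 8: cancel R4 -> on_hand[A=36 B=34] avail[A=36 B=34] open={}
Step 9: reserve R5 B 3 -> on_hand[A=36 B=34] avail[A=36 B=31] open={R5}
Step 10: reserve R6 B 2 -> on_hand[A=36 B=34] avail[A=36 B=29] open={R5,R6}
Step 11: reserve R7 B 5 -> on_hand[A=36 B=34] avail[A=36 B=24] open={R5,R6,R7}
Step 12: cancel R7 -> on_hand[A=36 B=34] avail[A=36 B=29] open={R5,R6}
Step 13: reserve R8 B 9 -> on_hand[A=36 B=34] avail[A=36 B=20] open={R5,R6,R8}
Step 14: commit R8 -> on_hand[A=36 B=25] avail[A=36 B=20] open={R5,R6}

Answer: A: 36
B: 20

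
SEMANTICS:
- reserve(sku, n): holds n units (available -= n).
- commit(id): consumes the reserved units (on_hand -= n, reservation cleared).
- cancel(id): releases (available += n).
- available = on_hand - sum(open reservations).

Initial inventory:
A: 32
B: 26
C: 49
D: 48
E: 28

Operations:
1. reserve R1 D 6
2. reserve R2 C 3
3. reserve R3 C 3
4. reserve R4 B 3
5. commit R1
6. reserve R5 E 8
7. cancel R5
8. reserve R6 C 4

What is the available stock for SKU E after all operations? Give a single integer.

Step 1: reserve R1 D 6 -> on_hand[A=32 B=26 C=49 D=48 E=28] avail[A=32 B=26 C=49 D=42 E=28] open={R1}
Step 2: reserve R2 C 3 -> on_hand[A=32 B=26 C=49 D=48 E=28] avail[A=32 B=26 C=46 D=42 E=28] open={R1,R2}
Step 3: reserve R3 C 3 -> on_hand[A=32 B=26 C=49 D=48 E=28] avail[A=32 B=26 C=43 D=42 E=28] open={R1,R2,R3}
Step 4: reserve R4 B 3 -> on_hand[A=32 B=26 C=49 D=48 E=28] avail[A=32 B=23 C=43 D=42 E=28] open={R1,R2,R3,R4}
Step 5: commit R1 -> on_hand[A=32 B=26 C=49 D=42 E=28] avail[A=32 B=23 C=43 D=42 E=28] open={R2,R3,R4}
Step 6: reserve R5 E 8 -> on_hand[A=32 B=26 C=49 D=42 E=28] avail[A=32 B=23 C=43 D=42 E=20] open={R2,R3,R4,R5}
Step 7: cancel R5 -> on_hand[A=32 B=26 C=49 D=42 E=28] avail[A=32 B=23 C=43 D=42 E=28] open={R2,R3,R4}
Step 8: reserve R6 C 4 -> on_hand[A=32 B=26 C=49 D=42 E=28] avail[A=32 B=23 C=39 D=42 E=28] open={R2,R3,R4,R6}
Final available[E] = 28

Answer: 28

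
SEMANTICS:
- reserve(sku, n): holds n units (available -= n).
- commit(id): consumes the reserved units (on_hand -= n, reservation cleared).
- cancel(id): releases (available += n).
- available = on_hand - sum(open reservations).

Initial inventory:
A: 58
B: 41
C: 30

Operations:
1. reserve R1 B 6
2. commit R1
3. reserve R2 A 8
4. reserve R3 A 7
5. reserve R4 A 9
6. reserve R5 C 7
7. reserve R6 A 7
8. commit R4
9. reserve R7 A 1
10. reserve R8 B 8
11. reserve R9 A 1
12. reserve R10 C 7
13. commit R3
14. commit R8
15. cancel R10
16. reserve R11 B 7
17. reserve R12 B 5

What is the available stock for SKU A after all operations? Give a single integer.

Step 1: reserve R1 B 6 -> on_hand[A=58 B=41 C=30] avail[A=58 B=35 C=30] open={R1}
Step 2: commit R1 -> on_hand[A=58 B=35 C=30] avail[A=58 B=35 C=30] open={}
Step 3: reserve R2 A 8 -> on_hand[A=58 B=35 C=30] avail[A=50 B=35 C=30] open={R2}
Step 4: reserve R3 A 7 -> on_hand[A=58 B=35 C=30] avail[A=43 B=35 C=30] open={R2,R3}
Step 5: reserve R4 A 9 -> on_hand[A=58 B=35 C=30] avail[A=34 B=35 C=30] open={R2,R3,R4}
Step 6: reserve R5 C 7 -> on_hand[A=58 B=35 C=30] avail[A=34 B=35 C=23] open={R2,R3,R4,R5}
Step 7: reserve R6 A 7 -> on_hand[A=58 B=35 C=30] avail[A=27 B=35 C=23] open={R2,R3,R4,R5,R6}
Step 8: commit R4 -> on_hand[A=49 B=35 C=30] avail[A=27 B=35 C=23] open={R2,R3,R5,R6}
Step 9: reserve R7 A 1 -> on_hand[A=49 B=35 C=30] avail[A=26 B=35 C=23] open={R2,R3,R5,R6,R7}
Step 10: reserve R8 B 8 -> on_hand[A=49 B=35 C=30] avail[A=26 B=27 C=23] open={R2,R3,R5,R6,R7,R8}
Step 11: reserve R9 A 1 -> on_hand[A=49 B=35 C=30] avail[A=25 B=27 C=23] open={R2,R3,R5,R6,R7,R8,R9}
Step 12: reserve R10 C 7 -> on_hand[A=49 B=35 C=30] avail[A=25 B=27 C=16] open={R10,R2,R3,R5,R6,R7,R8,R9}
Step 13: commit R3 -> on_hand[A=42 B=35 C=30] avail[A=25 B=27 C=16] open={R10,R2,R5,R6,R7,R8,R9}
Step 14: commit R8 -> on_hand[A=42 B=27 C=30] avail[A=25 B=27 C=16] open={R10,R2,R5,R6,R7,R9}
Step 15: cancel R10 -> on_hand[A=42 B=27 C=30] avail[A=25 B=27 C=23] open={R2,R5,R6,R7,R9}
Step 16: reserve R11 B 7 -> on_hand[A=42 B=27 C=30] avail[A=25 B=20 C=23] open={R11,R2,R5,R6,R7,R9}
Step 17: reserve R12 B 5 -> on_hand[A=42 B=27 C=30] avail[A=25 B=15 C=23] open={R11,R12,R2,R5,R6,R7,R9}
Final available[A] = 25

Answer: 25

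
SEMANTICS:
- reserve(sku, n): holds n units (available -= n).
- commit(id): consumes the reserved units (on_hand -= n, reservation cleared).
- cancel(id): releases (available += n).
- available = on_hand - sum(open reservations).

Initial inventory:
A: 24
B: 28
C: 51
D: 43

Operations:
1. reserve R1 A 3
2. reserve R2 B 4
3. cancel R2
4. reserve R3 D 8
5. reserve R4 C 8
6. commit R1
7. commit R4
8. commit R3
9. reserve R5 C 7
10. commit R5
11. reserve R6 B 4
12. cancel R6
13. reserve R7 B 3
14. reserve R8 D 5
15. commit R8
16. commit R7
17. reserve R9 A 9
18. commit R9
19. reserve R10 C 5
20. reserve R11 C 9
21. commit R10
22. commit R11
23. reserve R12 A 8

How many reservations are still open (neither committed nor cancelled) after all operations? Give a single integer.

Step 1: reserve R1 A 3 -> on_hand[A=24 B=28 C=51 D=43] avail[A=21 B=28 C=51 D=43] open={R1}
Step 2: reserve R2 B 4 -> on_hand[A=24 B=28 C=51 D=43] avail[A=21 B=24 C=51 D=43] open={R1,R2}
Step 3: cancel R2 -> on_hand[A=24 B=28 C=51 D=43] avail[A=21 B=28 C=51 D=43] open={R1}
Step 4: reserve R3 D 8 -> on_hand[A=24 B=28 C=51 D=43] avail[A=21 B=28 C=51 D=35] open={R1,R3}
Step 5: reserve R4 C 8 -> on_hand[A=24 B=28 C=51 D=43] avail[A=21 B=28 C=43 D=35] open={R1,R3,R4}
Step 6: commit R1 -> on_hand[A=21 B=28 C=51 D=43] avail[A=21 B=28 C=43 D=35] open={R3,R4}
Step 7: commit R4 -> on_hand[A=21 B=28 C=43 D=43] avail[A=21 B=28 C=43 D=35] open={R3}
Step 8: commit R3 -> on_hand[A=21 B=28 C=43 D=35] avail[A=21 B=28 C=43 D=35] open={}
Step 9: reserve R5 C 7 -> on_hand[A=21 B=28 C=43 D=35] avail[A=21 B=28 C=36 D=35] open={R5}
Step 10: commit R5 -> on_hand[A=21 B=28 C=36 D=35] avail[A=21 B=28 C=36 D=35] open={}
Step 11: reserve R6 B 4 -> on_hand[A=21 B=28 C=36 D=35] avail[A=21 B=24 C=36 D=35] open={R6}
Step 12: cancel R6 -> on_hand[A=21 B=28 C=36 D=35] avail[A=21 B=28 C=36 D=35] open={}
Step 13: reserve R7 B 3 -> on_hand[A=21 B=28 C=36 D=35] avail[A=21 B=25 C=36 D=35] open={R7}
Step 14: reserve R8 D 5 -> on_hand[A=21 B=28 C=36 D=35] avail[A=21 B=25 C=36 D=30] open={R7,R8}
Step 15: commit R8 -> on_hand[A=21 B=28 C=36 D=30] avail[A=21 B=25 C=36 D=30] open={R7}
Step 16: commit R7 -> on_hand[A=21 B=25 C=36 D=30] avail[A=21 B=25 C=36 D=30] open={}
Step 17: reserve R9 A 9 -> on_hand[A=21 B=25 C=36 D=30] avail[A=12 B=25 C=36 D=30] open={R9}
Step 18: commit R9 -> on_hand[A=12 B=25 C=36 D=30] avail[A=12 B=25 C=36 D=30] open={}
Step 19: reserve R10 C 5 -> on_hand[A=12 B=25 C=36 D=30] avail[A=12 B=25 C=31 D=30] open={R10}
Step 20: reserve R11 C 9 -> on_hand[A=12 B=25 C=36 D=30] avail[A=12 B=25 C=22 D=30] open={R10,R11}
Step 21: commit R10 -> on_hand[A=12 B=25 C=31 D=30] avail[A=12 B=25 C=22 D=30] open={R11}
Step 22: commit R11 -> on_hand[A=12 B=25 C=22 D=30] avail[A=12 B=25 C=22 D=30] open={}
Step 23: reserve R12 A 8 -> on_hand[A=12 B=25 C=22 D=30] avail[A=4 B=25 C=22 D=30] open={R12}
Open reservations: ['R12'] -> 1

Answer: 1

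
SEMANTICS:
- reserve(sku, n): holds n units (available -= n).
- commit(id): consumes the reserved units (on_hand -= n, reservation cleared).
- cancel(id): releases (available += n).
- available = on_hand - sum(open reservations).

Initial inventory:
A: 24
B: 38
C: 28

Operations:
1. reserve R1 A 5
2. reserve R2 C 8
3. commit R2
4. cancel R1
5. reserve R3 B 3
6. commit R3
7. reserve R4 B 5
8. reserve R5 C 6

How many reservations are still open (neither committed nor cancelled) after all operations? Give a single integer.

Answer: 2

Derivation:
Step 1: reserve R1 A 5 -> on_hand[A=24 B=38 C=28] avail[A=19 B=38 C=28] open={R1}
Step 2: reserve R2 C 8 -> on_hand[A=24 B=38 C=28] avail[A=19 B=38 C=20] open={R1,R2}
Step 3: commit R2 -> on_hand[A=24 B=38 C=20] avail[A=19 B=38 C=20] open={R1}
Step 4: cancel R1 -> on_hand[A=24 B=38 C=20] avail[A=24 B=38 C=20] open={}
Step 5: reserve R3 B 3 -> on_hand[A=24 B=38 C=20] avail[A=24 B=35 C=20] open={R3}
Step 6: commit R3 -> on_hand[A=24 B=35 C=20] avail[A=24 B=35 C=20] open={}
Step 7: reserve R4 B 5 -> on_hand[A=24 B=35 C=20] avail[A=24 B=30 C=20] open={R4}
Step 8: reserve R5 C 6 -> on_hand[A=24 B=35 C=20] avail[A=24 B=30 C=14] open={R4,R5}
Open reservations: ['R4', 'R5'] -> 2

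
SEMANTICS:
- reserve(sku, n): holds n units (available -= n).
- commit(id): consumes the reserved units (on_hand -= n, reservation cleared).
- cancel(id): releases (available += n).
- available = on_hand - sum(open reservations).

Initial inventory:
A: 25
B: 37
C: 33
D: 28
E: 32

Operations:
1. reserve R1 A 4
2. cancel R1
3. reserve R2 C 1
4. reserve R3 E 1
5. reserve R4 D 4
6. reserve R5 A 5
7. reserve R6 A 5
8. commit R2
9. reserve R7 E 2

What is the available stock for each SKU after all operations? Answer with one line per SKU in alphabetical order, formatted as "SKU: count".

Answer: A: 15
B: 37
C: 32
D: 24
E: 29

Derivation:
Step 1: reserve R1 A 4 -> on_hand[A=25 B=37 C=33 D=28 E=32] avail[A=21 B=37 C=33 D=28 E=32] open={R1}
Step 2: cancel R1 -> on_hand[A=25 B=37 C=33 D=28 E=32] avail[A=25 B=37 C=33 D=28 E=32] open={}
Step 3: reserve R2 C 1 -> on_hand[A=25 B=37 C=33 D=28 E=32] avail[A=25 B=37 C=32 D=28 E=32] open={R2}
Step 4: reserve R3 E 1 -> on_hand[A=25 B=37 C=33 D=28 E=32] avail[A=25 B=37 C=32 D=28 E=31] open={R2,R3}
Step 5: reserve R4 D 4 -> on_hand[A=25 B=37 C=33 D=28 E=32] avail[A=25 B=37 C=32 D=24 E=31] open={R2,R3,R4}
Step 6: reserve R5 A 5 -> on_hand[A=25 B=37 C=33 D=28 E=32] avail[A=20 B=37 C=32 D=24 E=31] open={R2,R3,R4,R5}
Step 7: reserve R6 A 5 -> on_hand[A=25 B=37 C=33 D=28 E=32] avail[A=15 B=37 C=32 D=24 E=31] open={R2,R3,R4,R5,R6}
Step 8: commit R2 -> on_hand[A=25 B=37 C=32 D=28 E=32] avail[A=15 B=37 C=32 D=24 E=31] open={R3,R4,R5,R6}
Step 9: reserve R7 E 2 -> on_hand[A=25 B=37 C=32 D=28 E=32] avail[A=15 B=37 C=32 D=24 E=29] open={R3,R4,R5,R6,R7}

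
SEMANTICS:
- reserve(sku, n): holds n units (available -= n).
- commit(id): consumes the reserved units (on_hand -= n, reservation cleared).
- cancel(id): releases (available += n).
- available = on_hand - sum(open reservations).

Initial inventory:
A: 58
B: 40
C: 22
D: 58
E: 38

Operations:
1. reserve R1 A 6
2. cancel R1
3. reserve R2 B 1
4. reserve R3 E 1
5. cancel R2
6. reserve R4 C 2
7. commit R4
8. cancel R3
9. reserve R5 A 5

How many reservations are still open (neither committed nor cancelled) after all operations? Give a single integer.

Step 1: reserve R1 A 6 -> on_hand[A=58 B=40 C=22 D=58 E=38] avail[A=52 B=40 C=22 D=58 E=38] open={R1}
Step 2: cancel R1 -> on_hand[A=58 B=40 C=22 D=58 E=38] avail[A=58 B=40 C=22 D=58 E=38] open={}
Step 3: reserve R2 B 1 -> on_hand[A=58 B=40 C=22 D=58 E=38] avail[A=58 B=39 C=22 D=58 E=38] open={R2}
Step 4: reserve R3 E 1 -> on_hand[A=58 B=40 C=22 D=58 E=38] avail[A=58 B=39 C=22 D=58 E=37] open={R2,R3}
Step 5: cancel R2 -> on_hand[A=58 B=40 C=22 D=58 E=38] avail[A=58 B=40 C=22 D=58 E=37] open={R3}
Step 6: reserve R4 C 2 -> on_hand[A=58 B=40 C=22 D=58 E=38] avail[A=58 B=40 C=20 D=58 E=37] open={R3,R4}
Step 7: commit R4 -> on_hand[A=58 B=40 C=20 D=58 E=38] avail[A=58 B=40 C=20 D=58 E=37] open={R3}
Step 8: cancel R3 -> on_hand[A=58 B=40 C=20 D=58 E=38] avail[A=58 B=40 C=20 D=58 E=38] open={}
Step 9: reserve R5 A 5 -> on_hand[A=58 B=40 C=20 D=58 E=38] avail[A=53 B=40 C=20 D=58 E=38] open={R5}
Open reservations: ['R5'] -> 1

Answer: 1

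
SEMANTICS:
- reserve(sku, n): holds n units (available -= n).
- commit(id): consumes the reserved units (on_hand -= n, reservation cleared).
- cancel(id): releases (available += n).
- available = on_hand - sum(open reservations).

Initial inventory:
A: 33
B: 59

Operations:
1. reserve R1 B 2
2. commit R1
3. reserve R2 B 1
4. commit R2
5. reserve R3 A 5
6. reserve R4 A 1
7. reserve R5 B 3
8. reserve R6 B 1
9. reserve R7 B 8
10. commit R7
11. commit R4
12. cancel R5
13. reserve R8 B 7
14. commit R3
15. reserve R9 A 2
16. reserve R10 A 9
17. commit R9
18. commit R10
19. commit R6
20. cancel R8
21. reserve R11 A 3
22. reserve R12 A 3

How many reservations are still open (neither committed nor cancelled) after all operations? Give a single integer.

Answer: 2

Derivation:
Step 1: reserve R1 B 2 -> on_hand[A=33 B=59] avail[A=33 B=57] open={R1}
Step 2: commit R1 -> on_hand[A=33 B=57] avail[A=33 B=57] open={}
Step 3: reserve R2 B 1 -> on_hand[A=33 B=57] avail[A=33 B=56] open={R2}
Step 4: commit R2 -> on_hand[A=33 B=56] avail[A=33 B=56] open={}
Step 5: reserve R3 A 5 -> on_hand[A=33 B=56] avail[A=28 B=56] open={R3}
Step 6: reserve R4 A 1 -> on_hand[A=33 B=56] avail[A=27 B=56] open={R3,R4}
Step 7: reserve R5 B 3 -> on_hand[A=33 B=56] avail[A=27 B=53] open={R3,R4,R5}
Step 8: reserve R6 B 1 -> on_hand[A=33 B=56] avail[A=27 B=52] open={R3,R4,R5,R6}
Step 9: reserve R7 B 8 -> on_hand[A=33 B=56] avail[A=27 B=44] open={R3,R4,R5,R6,R7}
Step 10: commit R7 -> on_hand[A=33 B=48] avail[A=27 B=44] open={R3,R4,R5,R6}
Step 11: commit R4 -> on_hand[A=32 B=48] avail[A=27 B=44] open={R3,R5,R6}
Step 12: cancel R5 -> on_hand[A=32 B=48] avail[A=27 B=47] open={R3,R6}
Step 13: reserve R8 B 7 -> on_hand[A=32 B=48] avail[A=27 B=40] open={R3,R6,R8}
Step 14: commit R3 -> on_hand[A=27 B=48] avail[A=27 B=40] open={R6,R8}
Step 15: reserve R9 A 2 -> on_hand[A=27 B=48] avail[A=25 B=40] open={R6,R8,R9}
Step 16: reserve R10 A 9 -> on_hand[A=27 B=48] avail[A=16 B=40] open={R10,R6,R8,R9}
Step 17: commit R9 -> on_hand[A=25 B=48] avail[A=16 B=40] open={R10,R6,R8}
Step 18: commit R10 -> on_hand[A=16 B=48] avail[A=16 B=40] open={R6,R8}
Step 19: commit R6 -> on_hand[A=16 B=47] avail[A=16 B=40] open={R8}
Step 20: cancel R8 -> on_hand[A=16 B=47] avail[A=16 B=47] open={}
Step 21: reserve R11 A 3 -> on_hand[A=16 B=47] avail[A=13 B=47] open={R11}
Step 22: reserve R12 A 3 -> on_hand[A=16 B=47] avail[A=10 B=47] open={R11,R12}
Open reservations: ['R11', 'R12'] -> 2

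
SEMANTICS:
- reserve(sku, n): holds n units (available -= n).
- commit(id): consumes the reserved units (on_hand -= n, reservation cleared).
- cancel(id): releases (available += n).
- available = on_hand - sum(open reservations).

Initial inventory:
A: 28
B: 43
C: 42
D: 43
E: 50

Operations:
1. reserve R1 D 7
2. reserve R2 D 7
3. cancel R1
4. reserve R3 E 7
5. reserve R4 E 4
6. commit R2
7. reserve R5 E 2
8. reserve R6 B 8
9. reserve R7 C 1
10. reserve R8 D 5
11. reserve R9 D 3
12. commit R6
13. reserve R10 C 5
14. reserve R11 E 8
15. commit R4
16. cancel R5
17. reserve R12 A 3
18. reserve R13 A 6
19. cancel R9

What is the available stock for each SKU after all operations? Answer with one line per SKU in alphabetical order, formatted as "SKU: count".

Step 1: reserve R1 D 7 -> on_hand[A=28 B=43 C=42 D=43 E=50] avail[A=28 B=43 C=42 D=36 E=50] open={R1}
Step 2: reserve R2 D 7 -> on_hand[A=28 B=43 C=42 D=43 E=50] avail[A=28 B=43 C=42 D=29 E=50] open={R1,R2}
Step 3: cancel R1 -> on_hand[A=28 B=43 C=42 D=43 E=50] avail[A=28 B=43 C=42 D=36 E=50] open={R2}
Step 4: reserve R3 E 7 -> on_hand[A=28 B=43 C=42 D=43 E=50] avail[A=28 B=43 C=42 D=36 E=43] open={R2,R3}
Step 5: reserve R4 E 4 -> on_hand[A=28 B=43 C=42 D=43 E=50] avail[A=28 B=43 C=42 D=36 E=39] open={R2,R3,R4}
Step 6: commit R2 -> on_hand[A=28 B=43 C=42 D=36 E=50] avail[A=28 B=43 C=42 D=36 E=39] open={R3,R4}
Step 7: reserve R5 E 2 -> on_hand[A=28 B=43 C=42 D=36 E=50] avail[A=28 B=43 C=42 D=36 E=37] open={R3,R4,R5}
Step 8: reserve R6 B 8 -> on_hand[A=28 B=43 C=42 D=36 E=50] avail[A=28 B=35 C=42 D=36 E=37] open={R3,R4,R5,R6}
Step 9: reserve R7 C 1 -> on_hand[A=28 B=43 C=42 D=36 E=50] avail[A=28 B=35 C=41 D=36 E=37] open={R3,R4,R5,R6,R7}
Step 10: reserve R8 D 5 -> on_hand[A=28 B=43 C=42 D=36 E=50] avail[A=28 B=35 C=41 D=31 E=37] open={R3,R4,R5,R6,R7,R8}
Step 11: reserve R9 D 3 -> on_hand[A=28 B=43 C=42 D=36 E=50] avail[A=28 B=35 C=41 D=28 E=37] open={R3,R4,R5,R6,R7,R8,R9}
Step 12: commit R6 -> on_hand[A=28 B=35 C=42 D=36 E=50] avail[A=28 B=35 C=41 D=28 E=37] open={R3,R4,R5,R7,R8,R9}
Step 13: reserve R10 C 5 -> on_hand[A=28 B=35 C=42 D=36 E=50] avail[A=28 B=35 C=36 D=28 E=37] open={R10,R3,R4,R5,R7,R8,R9}
Step 14: reserve R11 E 8 -> on_hand[A=28 B=35 C=42 D=36 E=50] avail[A=28 B=35 C=36 D=28 E=29] open={R10,R11,R3,R4,R5,R7,R8,R9}
Step 15: commit R4 -> on_hand[A=28 B=35 C=42 D=36 E=46] avail[A=28 B=35 C=36 D=28 E=29] open={R10,R11,R3,R5,R7,R8,R9}
Step 16: cancel R5 -> on_hand[A=28 B=35 C=42 D=36 E=46] avail[A=28 B=35 C=36 D=28 E=31] open={R10,R11,R3,R7,R8,R9}
Step 17: reserve R12 A 3 -> on_hand[A=28 B=35 C=42 D=36 E=46] avail[A=25 B=35 C=36 D=28 E=31] open={R10,R11,R12,R3,R7,R8,R9}
Step 18: reserve R13 A 6 -> on_hand[A=28 B=35 C=42 D=36 E=46] avail[A=19 B=35 C=36 D=28 E=31] open={R10,R11,R12,R13,R3,R7,R8,R9}
Step 19: cancel R9 -> on_hand[A=28 B=35 C=42 D=36 E=46] avail[A=19 B=35 C=36 D=31 E=31] open={R10,R11,R12,R13,R3,R7,R8}

Answer: A: 19
B: 35
C: 36
D: 31
E: 31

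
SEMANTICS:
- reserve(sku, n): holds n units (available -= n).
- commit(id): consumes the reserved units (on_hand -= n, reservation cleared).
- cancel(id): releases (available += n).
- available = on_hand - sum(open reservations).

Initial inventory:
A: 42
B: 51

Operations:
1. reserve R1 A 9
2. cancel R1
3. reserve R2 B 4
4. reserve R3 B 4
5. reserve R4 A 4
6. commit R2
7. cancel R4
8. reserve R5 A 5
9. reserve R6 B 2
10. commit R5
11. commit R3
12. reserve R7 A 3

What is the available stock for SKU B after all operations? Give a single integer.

Answer: 41

Derivation:
Step 1: reserve R1 A 9 -> on_hand[A=42 B=51] avail[A=33 B=51] open={R1}
Step 2: cancel R1 -> on_hand[A=42 B=51] avail[A=42 B=51] open={}
Step 3: reserve R2 B 4 -> on_hand[A=42 B=51] avail[A=42 B=47] open={R2}
Step 4: reserve R3 B 4 -> on_hand[A=42 B=51] avail[A=42 B=43] open={R2,R3}
Step 5: reserve R4 A 4 -> on_hand[A=42 B=51] avail[A=38 B=43] open={R2,R3,R4}
Step 6: commit R2 -> on_hand[A=42 B=47] avail[A=38 B=43] open={R3,R4}
Step 7: cancel R4 -> on_hand[A=42 B=47] avail[A=42 B=43] open={R3}
Step 8: reserve R5 A 5 -> on_hand[A=42 B=47] avail[A=37 B=43] open={R3,R5}
Step 9: reserve R6 B 2 -> on_hand[A=42 B=47] avail[A=37 B=41] open={R3,R5,R6}
Step 10: commit R5 -> on_hand[A=37 B=47] avail[A=37 B=41] open={R3,R6}
Step 11: commit R3 -> on_hand[A=37 B=43] avail[A=37 B=41] open={R6}
Step 12: reserve R7 A 3 -> on_hand[A=37 B=43] avail[A=34 B=41] open={R6,R7}
Final available[B] = 41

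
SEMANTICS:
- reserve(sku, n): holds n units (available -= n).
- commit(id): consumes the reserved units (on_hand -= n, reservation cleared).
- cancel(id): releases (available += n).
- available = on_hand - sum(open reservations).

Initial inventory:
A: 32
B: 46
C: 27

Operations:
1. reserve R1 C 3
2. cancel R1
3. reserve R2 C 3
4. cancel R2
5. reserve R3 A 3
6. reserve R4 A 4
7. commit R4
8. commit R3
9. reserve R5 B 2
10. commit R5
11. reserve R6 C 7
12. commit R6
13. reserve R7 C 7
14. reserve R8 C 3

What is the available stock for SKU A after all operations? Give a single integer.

Answer: 25

Derivation:
Step 1: reserve R1 C 3 -> on_hand[A=32 B=46 C=27] avail[A=32 B=46 C=24] open={R1}
Step 2: cancel R1 -> on_hand[A=32 B=46 C=27] avail[A=32 B=46 C=27] open={}
Step 3: reserve R2 C 3 -> on_hand[A=32 B=46 C=27] avail[A=32 B=46 C=24] open={R2}
Step 4: cancel R2 -> on_hand[A=32 B=46 C=27] avail[A=32 B=46 C=27] open={}
Step 5: reserve R3 A 3 -> on_hand[A=32 B=46 C=27] avail[A=29 B=46 C=27] open={R3}
Step 6: reserve R4 A 4 -> on_hand[A=32 B=46 C=27] avail[A=25 B=46 C=27] open={R3,R4}
Step 7: commit R4 -> on_hand[A=28 B=46 C=27] avail[A=25 B=46 C=27] open={R3}
Step 8: commit R3 -> on_hand[A=25 B=46 C=27] avail[A=25 B=46 C=27] open={}
Step 9: reserve R5 B 2 -> on_hand[A=25 B=46 C=27] avail[A=25 B=44 C=27] open={R5}
Step 10: commit R5 -> on_hand[A=25 B=44 C=27] avail[A=25 B=44 C=27] open={}
Step 11: reserve R6 C 7 -> on_hand[A=25 B=44 C=27] avail[A=25 B=44 C=20] open={R6}
Step 12: commit R6 -> on_hand[A=25 B=44 C=20] avail[A=25 B=44 C=20] open={}
Step 13: reserve R7 C 7 -> on_hand[A=25 B=44 C=20] avail[A=25 B=44 C=13] open={R7}
Step 14: reserve R8 C 3 -> on_hand[A=25 B=44 C=20] avail[A=25 B=44 C=10] open={R7,R8}
Final available[A] = 25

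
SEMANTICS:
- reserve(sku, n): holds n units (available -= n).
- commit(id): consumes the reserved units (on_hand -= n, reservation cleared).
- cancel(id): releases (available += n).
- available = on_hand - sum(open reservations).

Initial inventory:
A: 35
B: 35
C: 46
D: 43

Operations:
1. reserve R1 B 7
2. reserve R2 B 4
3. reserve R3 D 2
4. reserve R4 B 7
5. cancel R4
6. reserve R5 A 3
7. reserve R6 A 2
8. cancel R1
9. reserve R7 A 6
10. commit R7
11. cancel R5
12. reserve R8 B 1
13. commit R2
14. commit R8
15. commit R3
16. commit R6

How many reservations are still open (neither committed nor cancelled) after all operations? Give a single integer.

Answer: 0

Derivation:
Step 1: reserve R1 B 7 -> on_hand[A=35 B=35 C=46 D=43] avail[A=35 B=28 C=46 D=43] open={R1}
Step 2: reserve R2 B 4 -> on_hand[A=35 B=35 C=46 D=43] avail[A=35 B=24 C=46 D=43] open={R1,R2}
Step 3: reserve R3 D 2 -> on_hand[A=35 B=35 C=46 D=43] avail[A=35 B=24 C=46 D=41] open={R1,R2,R3}
Step 4: reserve R4 B 7 -> on_hand[A=35 B=35 C=46 D=43] avail[A=35 B=17 C=46 D=41] open={R1,R2,R3,R4}
Step 5: cancel R4 -> on_hand[A=35 B=35 C=46 D=43] avail[A=35 B=24 C=46 D=41] open={R1,R2,R3}
Step 6: reserve R5 A 3 -> on_hand[A=35 B=35 C=46 D=43] avail[A=32 B=24 C=46 D=41] open={R1,R2,R3,R5}
Step 7: reserve R6 A 2 -> on_hand[A=35 B=35 C=46 D=43] avail[A=30 B=24 C=46 D=41] open={R1,R2,R3,R5,R6}
Step 8: cancel R1 -> on_hand[A=35 B=35 C=46 D=43] avail[A=30 B=31 C=46 D=41] open={R2,R3,R5,R6}
Step 9: reserve R7 A 6 -> on_hand[A=35 B=35 C=46 D=43] avail[A=24 B=31 C=46 D=41] open={R2,R3,R5,R6,R7}
Step 10: commit R7 -> on_hand[A=29 B=35 C=46 D=43] avail[A=24 B=31 C=46 D=41] open={R2,R3,R5,R6}
Step 11: cancel R5 -> on_hand[A=29 B=35 C=46 D=43] avail[A=27 B=31 C=46 D=41] open={R2,R3,R6}
Step 12: reserve R8 B 1 -> on_hand[A=29 B=35 C=46 D=43] avail[A=27 B=30 C=46 D=41] open={R2,R3,R6,R8}
Step 13: commit R2 -> on_hand[A=29 B=31 C=46 D=43] avail[A=27 B=30 C=46 D=41] open={R3,R6,R8}
Step 14: commit R8 -> on_hand[A=29 B=30 C=46 D=43] avail[A=27 B=30 C=46 D=41] open={R3,R6}
Step 15: commit R3 -> on_hand[A=29 B=30 C=46 D=41] avail[A=27 B=30 C=46 D=41] open={R6}
Step 16: commit R6 -> on_hand[A=27 B=30 C=46 D=41] avail[A=27 B=30 C=46 D=41] open={}
Open reservations: [] -> 0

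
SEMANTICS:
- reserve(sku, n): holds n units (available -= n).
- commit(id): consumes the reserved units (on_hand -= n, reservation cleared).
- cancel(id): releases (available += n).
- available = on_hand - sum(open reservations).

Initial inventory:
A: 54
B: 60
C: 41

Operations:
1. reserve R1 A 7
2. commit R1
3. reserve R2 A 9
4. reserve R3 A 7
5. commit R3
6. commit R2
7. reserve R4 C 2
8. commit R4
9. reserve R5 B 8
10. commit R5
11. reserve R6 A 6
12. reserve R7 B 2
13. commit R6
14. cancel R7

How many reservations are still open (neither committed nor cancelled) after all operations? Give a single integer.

Step 1: reserve R1 A 7 -> on_hand[A=54 B=60 C=41] avail[A=47 B=60 C=41] open={R1}
Step 2: commit R1 -> on_hand[A=47 B=60 C=41] avail[A=47 B=60 C=41] open={}
Step 3: reserve R2 A 9 -> on_hand[A=47 B=60 C=41] avail[A=38 B=60 C=41] open={R2}
Step 4: reserve R3 A 7 -> on_hand[A=47 B=60 C=41] avail[A=31 B=60 C=41] open={R2,R3}
Step 5: commit R3 -> on_hand[A=40 B=60 C=41] avail[A=31 B=60 C=41] open={R2}
Step 6: commit R2 -> on_hand[A=31 B=60 C=41] avail[A=31 B=60 C=41] open={}
Step 7: reserve R4 C 2 -> on_hand[A=31 B=60 C=41] avail[A=31 B=60 C=39] open={R4}
Step 8: commit R4 -> on_hand[A=31 B=60 C=39] avail[A=31 B=60 C=39] open={}
Step 9: reserve R5 B 8 -> on_hand[A=31 B=60 C=39] avail[A=31 B=52 C=39] open={R5}
Step 10: commit R5 -> on_hand[A=31 B=52 C=39] avail[A=31 B=52 C=39] open={}
Step 11: reserve R6 A 6 -> on_hand[A=31 B=52 C=39] avail[A=25 B=52 C=39] open={R6}
Step 12: reserve R7 B 2 -> on_hand[A=31 B=52 C=39] avail[A=25 B=50 C=39] open={R6,R7}
Step 13: commit R6 -> on_hand[A=25 B=52 C=39] avail[A=25 B=50 C=39] open={R7}
Step 14: cancel R7 -> on_hand[A=25 B=52 C=39] avail[A=25 B=52 C=39] open={}
Open reservations: [] -> 0

Answer: 0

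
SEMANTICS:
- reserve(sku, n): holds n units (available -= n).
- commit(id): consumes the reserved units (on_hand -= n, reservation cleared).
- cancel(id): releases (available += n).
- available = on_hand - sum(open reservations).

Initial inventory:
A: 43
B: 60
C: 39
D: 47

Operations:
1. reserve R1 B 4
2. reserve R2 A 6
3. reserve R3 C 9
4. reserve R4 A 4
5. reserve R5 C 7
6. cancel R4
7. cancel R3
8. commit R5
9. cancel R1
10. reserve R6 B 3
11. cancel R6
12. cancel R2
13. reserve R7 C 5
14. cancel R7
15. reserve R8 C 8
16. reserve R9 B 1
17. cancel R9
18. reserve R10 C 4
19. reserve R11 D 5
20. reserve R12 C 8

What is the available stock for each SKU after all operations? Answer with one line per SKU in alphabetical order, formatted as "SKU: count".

Answer: A: 43
B: 60
C: 12
D: 42

Derivation:
Step 1: reserve R1 B 4 -> on_hand[A=43 B=60 C=39 D=47] avail[A=43 B=56 C=39 D=47] open={R1}
Step 2: reserve R2 A 6 -> on_hand[A=43 B=60 C=39 D=47] avail[A=37 B=56 C=39 D=47] open={R1,R2}
Step 3: reserve R3 C 9 -> on_hand[A=43 B=60 C=39 D=47] avail[A=37 B=56 C=30 D=47] open={R1,R2,R3}
Step 4: reserve R4 A 4 -> on_hand[A=43 B=60 C=39 D=47] avail[A=33 B=56 C=30 D=47] open={R1,R2,R3,R4}
Step 5: reserve R5 C 7 -> on_hand[A=43 B=60 C=39 D=47] avail[A=33 B=56 C=23 D=47] open={R1,R2,R3,R4,R5}
Step 6: cancel R4 -> on_hand[A=43 B=60 C=39 D=47] avail[A=37 B=56 C=23 D=47] open={R1,R2,R3,R5}
Step 7: cancel R3 -> on_hand[A=43 B=60 C=39 D=47] avail[A=37 B=56 C=32 D=47] open={R1,R2,R5}
Step 8: commit R5 -> on_hand[A=43 B=60 C=32 D=47] avail[A=37 B=56 C=32 D=47] open={R1,R2}
Step 9: cancel R1 -> on_hand[A=43 B=60 C=32 D=47] avail[A=37 B=60 C=32 D=47] open={R2}
Step 10: reserve R6 B 3 -> on_hand[A=43 B=60 C=32 D=47] avail[A=37 B=57 C=32 D=47] open={R2,R6}
Step 11: cancel R6 -> on_hand[A=43 B=60 C=32 D=47] avail[A=37 B=60 C=32 D=47] open={R2}
Step 12: cancel R2 -> on_hand[A=43 B=60 C=32 D=47] avail[A=43 B=60 C=32 D=47] open={}
Step 13: reserve R7 C 5 -> on_hand[A=43 B=60 C=32 D=47] avail[A=43 B=60 C=27 D=47] open={R7}
Step 14: cancel R7 -> on_hand[A=43 B=60 C=32 D=47] avail[A=43 B=60 C=32 D=47] open={}
Step 15: reserve R8 C 8 -> on_hand[A=43 B=60 C=32 D=47] avail[A=43 B=60 C=24 D=47] open={R8}
Step 16: reserve R9 B 1 -> on_hand[A=43 B=60 C=32 D=47] avail[A=43 B=59 C=24 D=47] open={R8,R9}
Step 17: cancel R9 -> on_hand[A=43 B=60 C=32 D=47] avail[A=43 B=60 C=24 D=47] open={R8}
Step 18: reserve R10 C 4 -> on_hand[A=43 B=60 C=32 D=47] avail[A=43 B=60 C=20 D=47] open={R10,R8}
Step 19: reserve R11 D 5 -> on_hand[A=43 B=60 C=32 D=47] avail[A=43 B=60 C=20 D=42] open={R10,R11,R8}
Step 20: reserve R12 C 8 -> on_hand[A=43 B=60 C=32 D=47] avail[A=43 B=60 C=12 D=42] open={R10,R11,R12,R8}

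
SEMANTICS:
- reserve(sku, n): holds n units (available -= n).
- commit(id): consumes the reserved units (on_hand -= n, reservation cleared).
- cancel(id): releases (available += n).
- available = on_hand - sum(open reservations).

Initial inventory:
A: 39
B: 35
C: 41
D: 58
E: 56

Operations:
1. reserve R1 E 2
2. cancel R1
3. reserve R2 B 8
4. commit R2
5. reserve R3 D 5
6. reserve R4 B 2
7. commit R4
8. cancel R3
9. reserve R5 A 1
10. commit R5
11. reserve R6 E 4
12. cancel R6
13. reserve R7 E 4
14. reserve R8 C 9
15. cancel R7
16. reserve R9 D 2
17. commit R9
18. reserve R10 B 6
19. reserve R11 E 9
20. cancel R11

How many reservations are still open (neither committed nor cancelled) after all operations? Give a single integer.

Step 1: reserve R1 E 2 -> on_hand[A=39 B=35 C=41 D=58 E=56] avail[A=39 B=35 C=41 D=58 E=54] open={R1}
Step 2: cancel R1 -> on_hand[A=39 B=35 C=41 D=58 E=56] avail[A=39 B=35 C=41 D=58 E=56] open={}
Step 3: reserve R2 B 8 -> on_hand[A=39 B=35 C=41 D=58 E=56] avail[A=39 B=27 C=41 D=58 E=56] open={R2}
Step 4: commit R2 -> on_hand[A=39 B=27 C=41 D=58 E=56] avail[A=39 B=27 C=41 D=58 E=56] open={}
Step 5: reserve R3 D 5 -> on_hand[A=39 B=27 C=41 D=58 E=56] avail[A=39 B=27 C=41 D=53 E=56] open={R3}
Step 6: reserve R4 B 2 -> on_hand[A=39 B=27 C=41 D=58 E=56] avail[A=39 B=25 C=41 D=53 E=56] open={R3,R4}
Step 7: commit R4 -> on_hand[A=39 B=25 C=41 D=58 E=56] avail[A=39 B=25 C=41 D=53 E=56] open={R3}
Step 8: cancel R3 -> on_hand[A=39 B=25 C=41 D=58 E=56] avail[A=39 B=25 C=41 D=58 E=56] open={}
Step 9: reserve R5 A 1 -> on_hand[A=39 B=25 C=41 D=58 E=56] avail[A=38 B=25 C=41 D=58 E=56] open={R5}
Step 10: commit R5 -> on_hand[A=38 B=25 C=41 D=58 E=56] avail[A=38 B=25 C=41 D=58 E=56] open={}
Step 11: reserve R6 E 4 -> on_hand[A=38 B=25 C=41 D=58 E=56] avail[A=38 B=25 C=41 D=58 E=52] open={R6}
Step 12: cancel R6 -> on_hand[A=38 B=25 C=41 D=58 E=56] avail[A=38 B=25 C=41 D=58 E=56] open={}
Step 13: reserve R7 E 4 -> on_hand[A=38 B=25 C=41 D=58 E=56] avail[A=38 B=25 C=41 D=58 E=52] open={R7}
Step 14: reserve R8 C 9 -> on_hand[A=38 B=25 C=41 D=58 E=56] avail[A=38 B=25 C=32 D=58 E=52] open={R7,R8}
Step 15: cancel R7 -> on_hand[A=38 B=25 C=41 D=58 E=56] avail[A=38 B=25 C=32 D=58 E=56] open={R8}
Step 16: reserve R9 D 2 -> on_hand[A=38 B=25 C=41 D=58 E=56] avail[A=38 B=25 C=32 D=56 E=56] open={R8,R9}
Step 17: commit R9 -> on_hand[A=38 B=25 C=41 D=56 E=56] avail[A=38 B=25 C=32 D=56 E=56] open={R8}
Step 18: reserve R10 B 6 -> on_hand[A=38 B=25 C=41 D=56 E=56] avail[A=38 B=19 C=32 D=56 E=56] open={R10,R8}
Step 19: reserve R11 E 9 -> on_hand[A=38 B=25 C=41 D=56 E=56] avail[A=38 B=19 C=32 D=56 E=47] open={R10,R11,R8}
Step 20: cancel R11 -> on_hand[A=38 B=25 C=41 D=56 E=56] avail[A=38 B=19 C=32 D=56 E=56] open={R10,R8}
Open reservations: ['R10', 'R8'] -> 2

Answer: 2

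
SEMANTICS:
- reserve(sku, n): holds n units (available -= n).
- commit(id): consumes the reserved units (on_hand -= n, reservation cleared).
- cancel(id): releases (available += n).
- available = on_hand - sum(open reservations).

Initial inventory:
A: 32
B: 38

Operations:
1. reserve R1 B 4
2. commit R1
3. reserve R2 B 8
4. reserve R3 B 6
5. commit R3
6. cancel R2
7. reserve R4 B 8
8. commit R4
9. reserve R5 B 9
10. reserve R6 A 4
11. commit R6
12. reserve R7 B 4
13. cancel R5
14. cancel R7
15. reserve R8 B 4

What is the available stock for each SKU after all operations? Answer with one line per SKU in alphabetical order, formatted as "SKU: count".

Answer: A: 28
B: 16

Derivation:
Step 1: reserve R1 B 4 -> on_hand[A=32 B=38] avail[A=32 B=34] open={R1}
Step 2: commit R1 -> on_hand[A=32 B=34] avail[A=32 B=34] open={}
Step 3: reserve R2 B 8 -> on_hand[A=32 B=34] avail[A=32 B=26] open={R2}
Step 4: reserve R3 B 6 -> on_hand[A=32 B=34] avail[A=32 B=20] open={R2,R3}
Step 5: commit R3 -> on_hand[A=32 B=28] avail[A=32 B=20] open={R2}
Step 6: cancel R2 -> on_hand[A=32 B=28] avail[A=32 B=28] open={}
Step 7: reserve R4 B 8 -> on_hand[A=32 B=28] avail[A=32 B=20] open={R4}
Step 8: commit R4 -> on_hand[A=32 B=20] avail[A=32 B=20] open={}
Step 9: reserve R5 B 9 -> on_hand[A=32 B=20] avail[A=32 B=11] open={R5}
Step 10: reserve R6 A 4 -> on_hand[A=32 B=20] avail[A=28 B=11] open={R5,R6}
Step 11: commit R6 -> on_hand[A=28 B=20] avail[A=28 B=11] open={R5}
Step 12: reserve R7 B 4 -> on_hand[A=28 B=20] avail[A=28 B=7] open={R5,R7}
Step 13: cancel R5 -> on_hand[A=28 B=20] avail[A=28 B=16] open={R7}
Step 14: cancel R7 -> on_hand[A=28 B=20] avail[A=28 B=20] open={}
Step 15: reserve R8 B 4 -> on_hand[A=28 B=20] avail[A=28 B=16] open={R8}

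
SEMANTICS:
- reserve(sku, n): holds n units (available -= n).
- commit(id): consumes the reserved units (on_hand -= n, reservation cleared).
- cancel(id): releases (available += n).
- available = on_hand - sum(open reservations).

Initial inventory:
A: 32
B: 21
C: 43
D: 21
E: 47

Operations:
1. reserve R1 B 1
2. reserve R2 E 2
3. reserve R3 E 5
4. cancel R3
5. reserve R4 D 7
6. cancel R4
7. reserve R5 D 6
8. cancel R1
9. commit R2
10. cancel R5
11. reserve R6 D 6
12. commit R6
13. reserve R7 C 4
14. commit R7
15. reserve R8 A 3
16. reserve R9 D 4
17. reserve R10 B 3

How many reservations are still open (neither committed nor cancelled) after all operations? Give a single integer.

Step 1: reserve R1 B 1 -> on_hand[A=32 B=21 C=43 D=21 E=47] avail[A=32 B=20 C=43 D=21 E=47] open={R1}
Step 2: reserve R2 E 2 -> on_hand[A=32 B=21 C=43 D=21 E=47] avail[A=32 B=20 C=43 D=21 E=45] open={R1,R2}
Step 3: reserve R3 E 5 -> on_hand[A=32 B=21 C=43 D=21 E=47] avail[A=32 B=20 C=43 D=21 E=40] open={R1,R2,R3}
Step 4: cancel R3 -> on_hand[A=32 B=21 C=43 D=21 E=47] avail[A=32 B=20 C=43 D=21 E=45] open={R1,R2}
Step 5: reserve R4 D 7 -> on_hand[A=32 B=21 C=43 D=21 E=47] avail[A=32 B=20 C=43 D=14 E=45] open={R1,R2,R4}
Step 6: cancel R4 -> on_hand[A=32 B=21 C=43 D=21 E=47] avail[A=32 B=20 C=43 D=21 E=45] open={R1,R2}
Step 7: reserve R5 D 6 -> on_hand[A=32 B=21 C=43 D=21 E=47] avail[A=32 B=20 C=43 D=15 E=45] open={R1,R2,R5}
Step 8: cancel R1 -> on_hand[A=32 B=21 C=43 D=21 E=47] avail[A=32 B=21 C=43 D=15 E=45] open={R2,R5}
Step 9: commit R2 -> on_hand[A=32 B=21 C=43 D=21 E=45] avail[A=32 B=21 C=43 D=15 E=45] open={R5}
Step 10: cancel R5 -> on_hand[A=32 B=21 C=43 D=21 E=45] avail[A=32 B=21 C=43 D=21 E=45] open={}
Step 11: reserve R6 D 6 -> on_hand[A=32 B=21 C=43 D=21 E=45] avail[A=32 B=21 C=43 D=15 E=45] open={R6}
Step 12: commit R6 -> on_hand[A=32 B=21 C=43 D=15 E=45] avail[A=32 B=21 C=43 D=15 E=45] open={}
Step 13: reserve R7 C 4 -> on_hand[A=32 B=21 C=43 D=15 E=45] avail[A=32 B=21 C=39 D=15 E=45] open={R7}
Step 14: commit R7 -> on_hand[A=32 B=21 C=39 D=15 E=45] avail[A=32 B=21 C=39 D=15 E=45] open={}
Step 15: reserve R8 A 3 -> on_hand[A=32 B=21 C=39 D=15 E=45] avail[A=29 B=21 C=39 D=15 E=45] open={R8}
Step 16: reserve R9 D 4 -> on_hand[A=32 B=21 C=39 D=15 E=45] avail[A=29 B=21 C=39 D=11 E=45] open={R8,R9}
Step 17: reserve R10 B 3 -> on_hand[A=32 B=21 C=39 D=15 E=45] avail[A=29 B=18 C=39 D=11 E=45] open={R10,R8,R9}
Open reservations: ['R10', 'R8', 'R9'] -> 3

Answer: 3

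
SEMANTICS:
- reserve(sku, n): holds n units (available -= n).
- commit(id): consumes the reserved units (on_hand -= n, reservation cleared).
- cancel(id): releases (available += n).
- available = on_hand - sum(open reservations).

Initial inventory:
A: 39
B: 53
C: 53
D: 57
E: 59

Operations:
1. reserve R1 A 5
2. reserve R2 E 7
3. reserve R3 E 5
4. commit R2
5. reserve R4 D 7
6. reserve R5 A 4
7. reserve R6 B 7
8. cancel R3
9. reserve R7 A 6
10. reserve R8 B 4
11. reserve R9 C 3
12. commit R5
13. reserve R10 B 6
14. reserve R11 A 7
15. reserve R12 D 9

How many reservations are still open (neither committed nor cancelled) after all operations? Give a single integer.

Answer: 9

Derivation:
Step 1: reserve R1 A 5 -> on_hand[A=39 B=53 C=53 D=57 E=59] avail[A=34 B=53 C=53 D=57 E=59] open={R1}
Step 2: reserve R2 E 7 -> on_hand[A=39 B=53 C=53 D=57 E=59] avail[A=34 B=53 C=53 D=57 E=52] open={R1,R2}
Step 3: reserve R3 E 5 -> on_hand[A=39 B=53 C=53 D=57 E=59] avail[A=34 B=53 C=53 D=57 E=47] open={R1,R2,R3}
Step 4: commit R2 -> on_hand[A=39 B=53 C=53 D=57 E=52] avail[A=34 B=53 C=53 D=57 E=47] open={R1,R3}
Step 5: reserve R4 D 7 -> on_hand[A=39 B=53 C=53 D=57 E=52] avail[A=34 B=53 C=53 D=50 E=47] open={R1,R3,R4}
Step 6: reserve R5 A 4 -> on_hand[A=39 B=53 C=53 D=57 E=52] avail[A=30 B=53 C=53 D=50 E=47] open={R1,R3,R4,R5}
Step 7: reserve R6 B 7 -> on_hand[A=39 B=53 C=53 D=57 E=52] avail[A=30 B=46 C=53 D=50 E=47] open={R1,R3,R4,R5,R6}
Step 8: cancel R3 -> on_hand[A=39 B=53 C=53 D=57 E=52] avail[A=30 B=46 C=53 D=50 E=52] open={R1,R4,R5,R6}
Step 9: reserve R7 A 6 -> on_hand[A=39 B=53 C=53 D=57 E=52] avail[A=24 B=46 C=53 D=50 E=52] open={R1,R4,R5,R6,R7}
Step 10: reserve R8 B 4 -> on_hand[A=39 B=53 C=53 D=57 E=52] avail[A=24 B=42 C=53 D=50 E=52] open={R1,R4,R5,R6,R7,R8}
Step 11: reserve R9 C 3 -> on_hand[A=39 B=53 C=53 D=57 E=52] avail[A=24 B=42 C=50 D=50 E=52] open={R1,R4,R5,R6,R7,R8,R9}
Step 12: commit R5 -> on_hand[A=35 B=53 C=53 D=57 E=52] avail[A=24 B=42 C=50 D=50 E=52] open={R1,R4,R6,R7,R8,R9}
Step 13: reserve R10 B 6 -> on_hand[A=35 B=53 C=53 D=57 E=52] avail[A=24 B=36 C=50 D=50 E=52] open={R1,R10,R4,R6,R7,R8,R9}
Step 14: reserve R11 A 7 -> on_hand[A=35 B=53 C=53 D=57 E=52] avail[A=17 B=36 C=50 D=50 E=52] open={R1,R10,R11,R4,R6,R7,R8,R9}
Step 15: reserve R12 D 9 -> on_hand[A=35 B=53 C=53 D=57 E=52] avail[A=17 B=36 C=50 D=41 E=52] open={R1,R10,R11,R12,R4,R6,R7,R8,R9}
Open reservations: ['R1', 'R10', 'R11', 'R12', 'R4', 'R6', 'R7', 'R8', 'R9'] -> 9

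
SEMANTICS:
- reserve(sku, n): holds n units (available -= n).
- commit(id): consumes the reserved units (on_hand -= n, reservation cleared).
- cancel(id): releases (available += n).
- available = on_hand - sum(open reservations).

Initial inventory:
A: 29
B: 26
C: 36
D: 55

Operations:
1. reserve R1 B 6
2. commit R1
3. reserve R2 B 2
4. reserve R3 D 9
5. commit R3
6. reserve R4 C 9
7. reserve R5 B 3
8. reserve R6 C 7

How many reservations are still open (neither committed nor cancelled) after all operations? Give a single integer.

Step 1: reserve R1 B 6 -> on_hand[A=29 B=26 C=36 D=55] avail[A=29 B=20 C=36 D=55] open={R1}
Step 2: commit R1 -> on_hand[A=29 B=20 C=36 D=55] avail[A=29 B=20 C=36 D=55] open={}
Step 3: reserve R2 B 2 -> on_hand[A=29 B=20 C=36 D=55] avail[A=29 B=18 C=36 D=55] open={R2}
Step 4: reserve R3 D 9 -> on_hand[A=29 B=20 C=36 D=55] avail[A=29 B=18 C=36 D=46] open={R2,R3}
Step 5: commit R3 -> on_hand[A=29 B=20 C=36 D=46] avail[A=29 B=18 C=36 D=46] open={R2}
Step 6: reserve R4 C 9 -> on_hand[A=29 B=20 C=36 D=46] avail[A=29 B=18 C=27 D=46] open={R2,R4}
Step 7: reserve R5 B 3 -> on_hand[A=29 B=20 C=36 D=46] avail[A=29 B=15 C=27 D=46] open={R2,R4,R5}
Step 8: reserve R6 C 7 -> on_hand[A=29 B=20 C=36 D=46] avail[A=29 B=15 C=20 D=46] open={R2,R4,R5,R6}
Open reservations: ['R2', 'R4', 'R5', 'R6'] -> 4

Answer: 4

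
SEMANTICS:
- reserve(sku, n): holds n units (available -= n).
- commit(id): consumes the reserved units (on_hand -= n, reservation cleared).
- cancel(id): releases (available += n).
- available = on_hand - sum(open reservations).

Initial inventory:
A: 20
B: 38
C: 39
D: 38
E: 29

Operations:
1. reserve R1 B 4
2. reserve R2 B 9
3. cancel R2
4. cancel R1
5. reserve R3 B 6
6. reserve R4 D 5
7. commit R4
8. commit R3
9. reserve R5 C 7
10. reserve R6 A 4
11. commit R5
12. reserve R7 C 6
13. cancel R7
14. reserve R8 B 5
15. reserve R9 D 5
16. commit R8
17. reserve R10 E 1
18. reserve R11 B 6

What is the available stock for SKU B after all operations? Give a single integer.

Step 1: reserve R1 B 4 -> on_hand[A=20 B=38 C=39 D=38 E=29] avail[A=20 B=34 C=39 D=38 E=29] open={R1}
Step 2: reserve R2 B 9 -> on_hand[A=20 B=38 C=39 D=38 E=29] avail[A=20 B=25 C=39 D=38 E=29] open={R1,R2}
Step 3: cancel R2 -> on_hand[A=20 B=38 C=39 D=38 E=29] avail[A=20 B=34 C=39 D=38 E=29] open={R1}
Step 4: cancel R1 -> on_hand[A=20 B=38 C=39 D=38 E=29] avail[A=20 B=38 C=39 D=38 E=29] open={}
Step 5: reserve R3 B 6 -> on_hand[A=20 B=38 C=39 D=38 E=29] avail[A=20 B=32 C=39 D=38 E=29] open={R3}
Step 6: reserve R4 D 5 -> on_hand[A=20 B=38 C=39 D=38 E=29] avail[A=20 B=32 C=39 D=33 E=29] open={R3,R4}
Step 7: commit R4 -> on_hand[A=20 B=38 C=39 D=33 E=29] avail[A=20 B=32 C=39 D=33 E=29] open={R3}
Step 8: commit R3 -> on_hand[A=20 B=32 C=39 D=33 E=29] avail[A=20 B=32 C=39 D=33 E=29] open={}
Step 9: reserve R5 C 7 -> on_hand[A=20 B=32 C=39 D=33 E=29] avail[A=20 B=32 C=32 D=33 E=29] open={R5}
Step 10: reserve R6 A 4 -> on_hand[A=20 B=32 C=39 D=33 E=29] avail[A=16 B=32 C=32 D=33 E=29] open={R5,R6}
Step 11: commit R5 -> on_hand[A=20 B=32 C=32 D=33 E=29] avail[A=16 B=32 C=32 D=33 E=29] open={R6}
Step 12: reserve R7 C 6 -> on_hand[A=20 B=32 C=32 D=33 E=29] avail[A=16 B=32 C=26 D=33 E=29] open={R6,R7}
Step 13: cancel R7 -> on_hand[A=20 B=32 C=32 D=33 E=29] avail[A=16 B=32 C=32 D=33 E=29] open={R6}
Step 14: reserve R8 B 5 -> on_hand[A=20 B=32 C=32 D=33 E=29] avail[A=16 B=27 C=32 D=33 E=29] open={R6,R8}
Step 15: reserve R9 D 5 -> on_hand[A=20 B=32 C=32 D=33 E=29] avail[A=16 B=27 C=32 D=28 E=29] open={R6,R8,R9}
Step 16: commit R8 -> on_hand[A=20 B=27 C=32 D=33 E=29] avail[A=16 B=27 C=32 D=28 E=29] open={R6,R9}
Step 17: reserve R10 E 1 -> on_hand[A=20 B=27 C=32 D=33 E=29] avail[A=16 B=27 C=32 D=28 E=28] open={R10,R6,R9}
Step 18: reserve R11 B 6 -> on_hand[A=20 B=27 C=32 D=33 E=29] avail[A=16 B=21 C=32 D=28 E=28] open={R10,R11,R6,R9}
Final available[B] = 21

Answer: 21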